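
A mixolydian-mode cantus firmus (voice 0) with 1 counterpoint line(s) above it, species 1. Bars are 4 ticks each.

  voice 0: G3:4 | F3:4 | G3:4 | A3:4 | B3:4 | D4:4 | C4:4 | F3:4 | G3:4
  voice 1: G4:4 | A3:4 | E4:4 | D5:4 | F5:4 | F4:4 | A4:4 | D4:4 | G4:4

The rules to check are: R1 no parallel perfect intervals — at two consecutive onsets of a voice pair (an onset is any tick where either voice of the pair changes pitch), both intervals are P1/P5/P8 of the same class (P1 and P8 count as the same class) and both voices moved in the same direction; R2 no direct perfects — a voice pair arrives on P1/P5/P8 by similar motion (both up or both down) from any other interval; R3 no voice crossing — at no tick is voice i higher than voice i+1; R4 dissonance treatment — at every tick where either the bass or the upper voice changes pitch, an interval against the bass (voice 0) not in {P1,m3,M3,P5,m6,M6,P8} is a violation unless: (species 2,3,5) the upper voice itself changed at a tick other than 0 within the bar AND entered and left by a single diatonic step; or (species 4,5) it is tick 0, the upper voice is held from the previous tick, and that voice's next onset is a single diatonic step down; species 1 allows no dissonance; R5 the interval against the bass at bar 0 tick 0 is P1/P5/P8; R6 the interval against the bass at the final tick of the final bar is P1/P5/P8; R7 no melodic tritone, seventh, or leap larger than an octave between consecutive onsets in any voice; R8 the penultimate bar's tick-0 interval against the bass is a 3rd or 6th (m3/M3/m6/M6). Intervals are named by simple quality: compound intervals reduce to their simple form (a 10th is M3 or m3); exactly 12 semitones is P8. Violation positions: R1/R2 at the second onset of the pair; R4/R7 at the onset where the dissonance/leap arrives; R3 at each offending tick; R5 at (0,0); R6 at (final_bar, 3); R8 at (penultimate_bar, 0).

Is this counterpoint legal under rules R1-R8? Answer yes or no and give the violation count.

No (5 violations)

bar 0: v0=G3 v1=G4 (P8)
bar 1: v0=F3 v1=A3 (M3)
bar 2: v0=G3 v1=E4 (M6)
bar 3: v0=A3 v1=D5 (P4)
bar 4: v0=B3 v1=F5 (TT)
bar 5: v0=D4 v1=F4 (m3)
bar 6: v0=C4 v1=A4 (M6)
bar 7: v0=F3 v1=D4 (M6)
bar 8: v0=G3 v1=G4 (P8)
  R7 @ bar1.0: G4->A3 leap 10st
  R4 @ bar3.0: A3/D5 P4 untreated
  R7 @ bar3.0: E4->D5 leap 10st
  R4 @ bar4.0: B3/F5 TT untreated
  R2 @ bar8.0: F3/D4 M6 -> G3/G4 P8 similar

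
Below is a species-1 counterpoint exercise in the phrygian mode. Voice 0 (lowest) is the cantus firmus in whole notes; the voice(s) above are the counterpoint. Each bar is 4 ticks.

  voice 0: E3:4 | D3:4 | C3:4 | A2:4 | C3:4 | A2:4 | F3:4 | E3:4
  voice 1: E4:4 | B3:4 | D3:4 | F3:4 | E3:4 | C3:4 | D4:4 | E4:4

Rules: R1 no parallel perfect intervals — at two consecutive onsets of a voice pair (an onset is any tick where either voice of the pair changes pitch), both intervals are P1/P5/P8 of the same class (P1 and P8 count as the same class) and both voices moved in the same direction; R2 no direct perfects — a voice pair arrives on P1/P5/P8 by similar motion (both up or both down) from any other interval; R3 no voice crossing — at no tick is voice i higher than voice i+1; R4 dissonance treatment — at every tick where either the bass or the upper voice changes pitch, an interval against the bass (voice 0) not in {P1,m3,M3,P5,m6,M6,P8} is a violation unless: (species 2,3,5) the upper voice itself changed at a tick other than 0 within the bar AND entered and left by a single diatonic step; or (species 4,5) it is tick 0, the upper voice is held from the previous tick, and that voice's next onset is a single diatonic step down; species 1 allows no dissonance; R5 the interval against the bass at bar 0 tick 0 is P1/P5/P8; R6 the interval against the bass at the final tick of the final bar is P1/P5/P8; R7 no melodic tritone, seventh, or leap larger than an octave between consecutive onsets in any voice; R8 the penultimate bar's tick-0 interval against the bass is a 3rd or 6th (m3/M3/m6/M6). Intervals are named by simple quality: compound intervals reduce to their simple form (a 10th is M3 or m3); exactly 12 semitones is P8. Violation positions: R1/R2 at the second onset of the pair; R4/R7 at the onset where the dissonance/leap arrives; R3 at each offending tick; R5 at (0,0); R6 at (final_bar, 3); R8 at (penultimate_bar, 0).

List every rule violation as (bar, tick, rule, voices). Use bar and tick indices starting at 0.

(2, 0, R4, (0, 1))
(6, 0, R7, (1,))

bar 0: v0=E3 v1=E4 downbeat P8
bar 1: v0=D3 v1=B3 downbeat M6
bar 2: v0=C3 v1=D3 downbeat M2
bar 3: v0=A2 v1=F3 downbeat m6
bar 4: v0=C3 v1=E3 downbeat M3
bar 5: v0=A2 v1=C3 downbeat m3
bar 6: v0=F3 v1=D4 downbeat M6
bar 7: v0=E3 v1=E4 downbeat P8
  -> R4 @ bar 2 tick 0 v(0, 1): C3/D3 M2 untreated
  -> R7 @ bar 6 tick 0 v(1,): C3->D4 leap 14st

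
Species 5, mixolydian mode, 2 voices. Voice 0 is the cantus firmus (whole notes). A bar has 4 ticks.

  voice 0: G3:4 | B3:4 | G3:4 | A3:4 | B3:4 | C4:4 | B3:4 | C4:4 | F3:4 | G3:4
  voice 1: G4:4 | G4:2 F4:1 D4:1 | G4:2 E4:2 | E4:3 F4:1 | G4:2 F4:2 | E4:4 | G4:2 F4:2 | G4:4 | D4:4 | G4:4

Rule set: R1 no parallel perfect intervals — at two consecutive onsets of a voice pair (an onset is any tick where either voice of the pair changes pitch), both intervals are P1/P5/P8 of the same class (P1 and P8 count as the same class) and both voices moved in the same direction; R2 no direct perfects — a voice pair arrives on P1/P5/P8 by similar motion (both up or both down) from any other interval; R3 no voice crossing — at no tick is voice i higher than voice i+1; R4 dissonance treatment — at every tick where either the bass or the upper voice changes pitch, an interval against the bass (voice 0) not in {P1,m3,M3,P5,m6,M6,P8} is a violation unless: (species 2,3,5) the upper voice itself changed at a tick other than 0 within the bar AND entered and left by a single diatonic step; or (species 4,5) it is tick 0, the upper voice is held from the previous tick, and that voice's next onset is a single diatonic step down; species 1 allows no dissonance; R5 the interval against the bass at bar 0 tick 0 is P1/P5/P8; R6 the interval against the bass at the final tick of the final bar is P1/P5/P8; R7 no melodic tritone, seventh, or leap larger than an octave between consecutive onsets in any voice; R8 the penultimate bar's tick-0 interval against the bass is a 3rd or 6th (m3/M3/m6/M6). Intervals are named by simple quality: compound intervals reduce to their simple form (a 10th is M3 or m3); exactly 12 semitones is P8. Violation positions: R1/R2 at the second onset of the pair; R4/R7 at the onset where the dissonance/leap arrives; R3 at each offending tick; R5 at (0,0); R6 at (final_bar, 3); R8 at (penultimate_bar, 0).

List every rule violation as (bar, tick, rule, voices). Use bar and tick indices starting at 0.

(1, 2, R4, (0, 1))
(7, 0, R2, (0, 1))
(9, 0, R2, (0, 1))

bar 0: v0=G3 v1=G4 downbeat P8
bar 1: v0=B3 v1=G4 downbeat m6
bar 2: v0=G3 v1=G4 downbeat P8
bar 3: v0=A3 v1=E4 downbeat P5
bar 4: v0=B3 v1=G4 downbeat m6
bar 5: v0=C4 v1=E4 downbeat M3
bar 6: v0=B3 v1=G4 downbeat m6
bar 7: v0=C4 v1=G4 downbeat P5
bar 8: v0=F3 v1=D4 downbeat M6
bar 9: v0=G3 v1=G4 downbeat P8
  -> R4 @ bar 1 tick 2 v(0, 1): B3/F4 TT untreated
  -> R2 @ bar 7 tick 0 v(0, 1): B3/F4 TT -> C4/G4 P5 similar
  -> R2 @ bar 9 tick 0 v(0, 1): F3/D4 M6 -> G3/G4 P8 similar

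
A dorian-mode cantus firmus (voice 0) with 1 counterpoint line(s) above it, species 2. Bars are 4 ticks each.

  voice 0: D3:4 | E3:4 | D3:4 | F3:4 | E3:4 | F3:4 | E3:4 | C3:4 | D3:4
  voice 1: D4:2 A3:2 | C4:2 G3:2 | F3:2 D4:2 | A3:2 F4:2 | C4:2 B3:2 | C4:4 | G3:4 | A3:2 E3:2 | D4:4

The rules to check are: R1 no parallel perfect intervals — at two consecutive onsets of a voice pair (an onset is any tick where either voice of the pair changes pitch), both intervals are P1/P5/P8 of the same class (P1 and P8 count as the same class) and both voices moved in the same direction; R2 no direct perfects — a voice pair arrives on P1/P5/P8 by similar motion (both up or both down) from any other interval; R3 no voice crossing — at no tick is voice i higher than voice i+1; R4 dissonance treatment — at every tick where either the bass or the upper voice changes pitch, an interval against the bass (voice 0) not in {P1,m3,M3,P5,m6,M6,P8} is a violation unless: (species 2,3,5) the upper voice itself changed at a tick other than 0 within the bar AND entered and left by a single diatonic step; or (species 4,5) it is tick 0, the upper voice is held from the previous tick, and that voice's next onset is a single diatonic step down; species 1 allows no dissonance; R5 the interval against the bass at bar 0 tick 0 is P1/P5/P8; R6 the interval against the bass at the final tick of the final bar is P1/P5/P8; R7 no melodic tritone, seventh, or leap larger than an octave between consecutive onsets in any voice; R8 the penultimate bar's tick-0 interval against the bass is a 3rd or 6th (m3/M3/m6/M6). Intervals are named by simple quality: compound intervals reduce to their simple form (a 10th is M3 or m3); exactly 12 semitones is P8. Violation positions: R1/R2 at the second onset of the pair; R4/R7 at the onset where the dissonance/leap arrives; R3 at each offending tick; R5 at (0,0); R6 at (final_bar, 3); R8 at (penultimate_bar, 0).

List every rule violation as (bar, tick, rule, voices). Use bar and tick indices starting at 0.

bar 0: v0=D3 v1=D4 downbeat P8
bar 1: v0=E3 v1=C4 downbeat m6
bar 2: v0=D3 v1=F3 downbeat m3
bar 3: v0=F3 v1=A3 downbeat M3
bar 4: v0=E3 v1=C4 downbeat m6
bar 5: v0=F3 v1=C4 downbeat P5
bar 6: v0=E3 v1=G3 downbeat m3
bar 7: v0=C3 v1=A3 downbeat M6
bar 8: v0=D3 v1=D4 downbeat P8
  -> R1 @ bar 5 tick 0 v(0, 1): E3/B3 P5 -> F3/C4 P5 similar
  -> R2 @ bar 8 tick 0 v(0, 1): C3/E3 M3 -> D3/D4 P8 similar
  -> R7 @ bar 8 tick 0 v(1,): E3->D4 leap 10st

(5, 0, R1, (0, 1))
(8, 0, R2, (0, 1))
(8, 0, R7, (1,))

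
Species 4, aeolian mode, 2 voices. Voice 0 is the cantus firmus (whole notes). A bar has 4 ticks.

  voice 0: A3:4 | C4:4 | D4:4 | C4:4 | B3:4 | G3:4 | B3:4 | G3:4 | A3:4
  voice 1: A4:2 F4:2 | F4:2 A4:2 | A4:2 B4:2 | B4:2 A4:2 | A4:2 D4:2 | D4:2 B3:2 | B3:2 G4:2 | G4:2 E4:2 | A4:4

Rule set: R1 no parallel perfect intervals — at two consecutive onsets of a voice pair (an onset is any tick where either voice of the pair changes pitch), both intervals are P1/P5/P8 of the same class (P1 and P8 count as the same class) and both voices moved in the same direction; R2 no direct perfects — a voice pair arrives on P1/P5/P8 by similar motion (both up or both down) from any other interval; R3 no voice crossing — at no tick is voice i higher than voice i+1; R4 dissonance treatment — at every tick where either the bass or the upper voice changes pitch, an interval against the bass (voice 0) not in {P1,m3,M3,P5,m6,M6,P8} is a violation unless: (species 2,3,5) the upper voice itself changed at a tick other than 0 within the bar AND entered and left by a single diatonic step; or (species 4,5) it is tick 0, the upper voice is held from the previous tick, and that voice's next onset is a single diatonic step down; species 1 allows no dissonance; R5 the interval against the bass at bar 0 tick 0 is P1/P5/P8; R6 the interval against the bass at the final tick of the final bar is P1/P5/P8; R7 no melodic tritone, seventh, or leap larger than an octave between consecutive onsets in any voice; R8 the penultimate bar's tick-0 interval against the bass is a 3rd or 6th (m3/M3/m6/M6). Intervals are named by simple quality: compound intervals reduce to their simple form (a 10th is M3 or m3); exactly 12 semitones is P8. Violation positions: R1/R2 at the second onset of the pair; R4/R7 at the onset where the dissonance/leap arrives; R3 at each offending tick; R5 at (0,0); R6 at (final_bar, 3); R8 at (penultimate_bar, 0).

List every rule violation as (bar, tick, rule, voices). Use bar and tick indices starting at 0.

(1, 0, R4, (0, 1))
(4, 0, R4, (0, 1))
(7, 0, R8, (0, 1))
(8, 0, R2, (0, 1))

bar 0: v0=A3 v1=A4 downbeat P8
bar 1: v0=C4 v1=F4 downbeat P4
bar 2: v0=D4 v1=A4 downbeat P5
bar 3: v0=C4 v1=B4 downbeat M7
bar 4: v0=B3 v1=A4 downbeat m7
bar 5: v0=G3 v1=D4 downbeat P5
bar 6: v0=B3 v1=B3 downbeat P1
bar 7: v0=G3 v1=G4 downbeat P8
bar 8: v0=A3 v1=A4 downbeat P8
  -> R4 @ bar 1 tick 0 v(0, 1): C4/F4 P4 untreated
  -> R4 @ bar 4 tick 0 v(0, 1): B3/A4 m7 untreated
  -> R8 @ bar 7 tick 0 v(0, 1): penult P8 not 3rd/6th
  -> R2 @ bar 8 tick 0 v(0, 1): G3/E4 M6 -> A3/A4 P8 similar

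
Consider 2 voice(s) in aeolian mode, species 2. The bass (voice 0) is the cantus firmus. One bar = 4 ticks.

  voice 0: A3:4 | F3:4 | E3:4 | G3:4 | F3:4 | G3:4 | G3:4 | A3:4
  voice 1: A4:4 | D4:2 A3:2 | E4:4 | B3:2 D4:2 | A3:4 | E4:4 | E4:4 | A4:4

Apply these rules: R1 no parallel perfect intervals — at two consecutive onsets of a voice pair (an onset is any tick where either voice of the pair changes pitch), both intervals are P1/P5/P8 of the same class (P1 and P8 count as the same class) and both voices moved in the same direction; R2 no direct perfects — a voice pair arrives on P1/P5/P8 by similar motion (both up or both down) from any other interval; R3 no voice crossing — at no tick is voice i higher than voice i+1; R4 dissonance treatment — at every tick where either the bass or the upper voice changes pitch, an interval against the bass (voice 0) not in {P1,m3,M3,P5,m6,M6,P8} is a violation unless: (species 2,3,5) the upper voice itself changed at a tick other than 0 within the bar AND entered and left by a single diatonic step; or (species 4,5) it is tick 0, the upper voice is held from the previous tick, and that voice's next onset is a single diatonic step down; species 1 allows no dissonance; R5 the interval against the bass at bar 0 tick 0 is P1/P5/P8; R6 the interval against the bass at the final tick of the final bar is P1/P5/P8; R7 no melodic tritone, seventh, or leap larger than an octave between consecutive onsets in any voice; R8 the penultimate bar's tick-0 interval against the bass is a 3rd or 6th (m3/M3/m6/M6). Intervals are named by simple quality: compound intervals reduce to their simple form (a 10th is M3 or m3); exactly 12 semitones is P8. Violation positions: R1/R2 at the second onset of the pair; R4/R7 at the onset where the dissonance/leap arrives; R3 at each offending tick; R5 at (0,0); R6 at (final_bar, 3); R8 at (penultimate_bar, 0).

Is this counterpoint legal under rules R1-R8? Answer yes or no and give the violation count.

No (1 violations)

bar 0: v0=A3 v1=A4 (P8)
bar 1: v0=F3 v1=D4 (M6)
bar 2: v0=E3 v1=E4 (P8)
bar 3: v0=G3 v1=B3 (M3)
bar 4: v0=F3 v1=A3 (M3)
bar 5: v0=G3 v1=E4 (M6)
bar 6: v0=G3 v1=E4 (M6)
bar 7: v0=A3 v1=A4 (P8)
  R2 @ bar7.0: G3/E4 M6 -> A3/A4 P8 similar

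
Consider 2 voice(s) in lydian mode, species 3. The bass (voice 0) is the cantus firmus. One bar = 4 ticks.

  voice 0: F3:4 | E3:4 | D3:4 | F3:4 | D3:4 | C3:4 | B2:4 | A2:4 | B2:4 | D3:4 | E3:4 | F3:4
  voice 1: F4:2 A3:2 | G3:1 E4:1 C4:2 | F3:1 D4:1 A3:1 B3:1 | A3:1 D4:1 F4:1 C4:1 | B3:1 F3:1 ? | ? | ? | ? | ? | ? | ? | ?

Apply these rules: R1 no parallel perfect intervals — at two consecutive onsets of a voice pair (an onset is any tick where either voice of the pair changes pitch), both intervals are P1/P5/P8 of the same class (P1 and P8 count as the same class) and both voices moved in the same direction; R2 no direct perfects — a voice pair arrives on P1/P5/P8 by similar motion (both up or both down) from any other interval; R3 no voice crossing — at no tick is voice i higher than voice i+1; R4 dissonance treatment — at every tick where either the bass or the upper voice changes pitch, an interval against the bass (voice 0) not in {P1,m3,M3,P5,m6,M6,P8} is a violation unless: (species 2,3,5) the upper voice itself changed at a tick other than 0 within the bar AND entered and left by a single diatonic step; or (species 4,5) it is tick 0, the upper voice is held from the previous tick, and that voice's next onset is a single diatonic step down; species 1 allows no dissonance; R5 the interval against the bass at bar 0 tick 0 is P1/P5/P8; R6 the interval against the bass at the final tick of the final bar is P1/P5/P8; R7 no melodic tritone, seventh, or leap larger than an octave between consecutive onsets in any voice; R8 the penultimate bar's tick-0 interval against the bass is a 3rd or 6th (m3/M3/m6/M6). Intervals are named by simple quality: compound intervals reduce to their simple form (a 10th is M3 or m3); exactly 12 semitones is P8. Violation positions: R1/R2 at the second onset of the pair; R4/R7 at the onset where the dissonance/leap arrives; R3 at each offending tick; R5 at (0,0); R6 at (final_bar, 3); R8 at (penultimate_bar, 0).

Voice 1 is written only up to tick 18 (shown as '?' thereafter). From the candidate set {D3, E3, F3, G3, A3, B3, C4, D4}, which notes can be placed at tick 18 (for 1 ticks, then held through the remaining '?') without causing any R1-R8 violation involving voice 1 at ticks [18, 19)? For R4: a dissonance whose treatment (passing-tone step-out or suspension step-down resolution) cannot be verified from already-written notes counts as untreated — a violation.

{A3, D3, D4, F3}

D3: legal
E3: violates R4
F3: legal
G3: violates R4
A3: legal
B3: violates R7
C4: violates R4
D4: legal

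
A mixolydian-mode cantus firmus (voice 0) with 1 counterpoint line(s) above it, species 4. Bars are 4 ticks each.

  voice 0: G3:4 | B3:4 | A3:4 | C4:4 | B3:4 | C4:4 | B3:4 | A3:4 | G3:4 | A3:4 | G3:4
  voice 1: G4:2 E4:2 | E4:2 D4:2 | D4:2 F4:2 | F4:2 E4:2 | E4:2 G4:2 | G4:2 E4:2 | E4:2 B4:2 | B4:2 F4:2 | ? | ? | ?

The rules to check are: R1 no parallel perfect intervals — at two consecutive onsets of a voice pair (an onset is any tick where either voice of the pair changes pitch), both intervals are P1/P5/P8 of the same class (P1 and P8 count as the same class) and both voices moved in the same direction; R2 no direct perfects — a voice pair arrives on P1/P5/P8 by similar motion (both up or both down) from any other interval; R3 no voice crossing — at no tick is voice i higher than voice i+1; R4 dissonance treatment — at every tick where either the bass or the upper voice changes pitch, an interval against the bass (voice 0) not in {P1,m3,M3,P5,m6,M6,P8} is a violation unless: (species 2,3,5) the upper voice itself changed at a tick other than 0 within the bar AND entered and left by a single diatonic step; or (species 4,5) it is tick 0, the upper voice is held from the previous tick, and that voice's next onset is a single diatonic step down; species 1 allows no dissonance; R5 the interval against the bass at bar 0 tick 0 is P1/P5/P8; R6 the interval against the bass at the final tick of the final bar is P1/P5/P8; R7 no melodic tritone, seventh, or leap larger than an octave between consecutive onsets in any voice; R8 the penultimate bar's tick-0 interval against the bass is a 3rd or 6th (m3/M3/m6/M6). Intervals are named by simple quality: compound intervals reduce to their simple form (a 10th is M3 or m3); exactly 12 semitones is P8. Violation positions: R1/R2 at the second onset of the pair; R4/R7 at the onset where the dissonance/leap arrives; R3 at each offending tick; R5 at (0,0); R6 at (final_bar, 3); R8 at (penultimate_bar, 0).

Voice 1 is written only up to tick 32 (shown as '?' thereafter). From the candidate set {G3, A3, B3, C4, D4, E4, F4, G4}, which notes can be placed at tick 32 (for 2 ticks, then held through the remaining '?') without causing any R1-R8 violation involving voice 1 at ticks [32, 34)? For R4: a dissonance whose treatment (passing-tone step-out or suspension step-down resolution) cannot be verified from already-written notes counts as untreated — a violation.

G3: violates R2,R7
A3: violates R4
B3: violates R7
C4: violates R4
D4: violates R2
E4: legal
F4: violates R4
G4: legal

{E4, G4}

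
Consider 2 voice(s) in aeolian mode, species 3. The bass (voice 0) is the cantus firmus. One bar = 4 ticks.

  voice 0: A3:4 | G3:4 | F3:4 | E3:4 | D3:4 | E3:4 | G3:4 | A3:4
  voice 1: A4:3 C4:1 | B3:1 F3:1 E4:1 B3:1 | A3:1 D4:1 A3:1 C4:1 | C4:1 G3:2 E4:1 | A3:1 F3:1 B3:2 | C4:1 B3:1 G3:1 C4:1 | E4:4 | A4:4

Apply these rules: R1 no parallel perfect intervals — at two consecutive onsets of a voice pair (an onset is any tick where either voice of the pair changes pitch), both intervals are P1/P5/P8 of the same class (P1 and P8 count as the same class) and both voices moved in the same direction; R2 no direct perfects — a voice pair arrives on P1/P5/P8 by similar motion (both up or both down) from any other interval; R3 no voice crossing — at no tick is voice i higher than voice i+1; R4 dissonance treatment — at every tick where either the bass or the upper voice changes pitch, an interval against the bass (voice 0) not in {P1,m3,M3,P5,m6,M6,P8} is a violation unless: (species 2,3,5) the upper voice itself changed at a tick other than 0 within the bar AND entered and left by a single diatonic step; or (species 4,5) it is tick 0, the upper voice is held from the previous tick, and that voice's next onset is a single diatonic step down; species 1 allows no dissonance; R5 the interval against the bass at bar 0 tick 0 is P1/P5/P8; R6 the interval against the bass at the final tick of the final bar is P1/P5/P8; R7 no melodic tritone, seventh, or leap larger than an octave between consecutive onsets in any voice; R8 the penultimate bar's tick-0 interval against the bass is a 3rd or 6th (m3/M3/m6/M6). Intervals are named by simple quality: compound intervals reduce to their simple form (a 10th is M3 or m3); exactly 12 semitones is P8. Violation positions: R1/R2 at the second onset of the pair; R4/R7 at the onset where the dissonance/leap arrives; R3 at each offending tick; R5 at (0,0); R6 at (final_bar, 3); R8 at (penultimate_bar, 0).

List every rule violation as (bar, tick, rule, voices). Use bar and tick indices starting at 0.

bar 0: v0=A3 v1=A4 downbeat P8
bar 1: v0=G3 v1=B3 downbeat M3
bar 2: v0=F3 v1=A3 downbeat M3
bar 3: v0=E3 v1=C4 downbeat m6
bar 4: v0=D3 v1=A3 downbeat P5
bar 5: v0=E3 v1=C4 downbeat m6
bar 6: v0=G3 v1=E4 downbeat M6
bar 7: v0=A3 v1=A4 downbeat P8
  -> R3 @ bar 1 tick 1 v(0, 1): G3 above F3
  -> R4 @ bar 1 tick 1 v(0, 1): G3/F3 M2 untreated
  -> R7 @ bar 1 tick 1 v(1,): B3->F3 leap 6st
  -> R7 @ bar 1 tick 2 v(1,): F3->E4 leap 11st
  -> R2 @ bar 4 tick 0 v(0, 1): E3/E4 P8 -> D3/A3 P5 similar
  -> R7 @ bar 4 tick 2 v(1,): F3->B3 leap 6st
  -> R2 @ bar 7 tick 0 v(0, 1): G3/E4 M6 -> A3/A4 P8 similar

(1, 1, R3, (0, 1))
(1, 1, R4, (0, 1))
(1, 1, R7, (1,))
(1, 2, R7, (1,))
(4, 0, R2, (0, 1))
(4, 2, R7, (1,))
(7, 0, R2, (0, 1))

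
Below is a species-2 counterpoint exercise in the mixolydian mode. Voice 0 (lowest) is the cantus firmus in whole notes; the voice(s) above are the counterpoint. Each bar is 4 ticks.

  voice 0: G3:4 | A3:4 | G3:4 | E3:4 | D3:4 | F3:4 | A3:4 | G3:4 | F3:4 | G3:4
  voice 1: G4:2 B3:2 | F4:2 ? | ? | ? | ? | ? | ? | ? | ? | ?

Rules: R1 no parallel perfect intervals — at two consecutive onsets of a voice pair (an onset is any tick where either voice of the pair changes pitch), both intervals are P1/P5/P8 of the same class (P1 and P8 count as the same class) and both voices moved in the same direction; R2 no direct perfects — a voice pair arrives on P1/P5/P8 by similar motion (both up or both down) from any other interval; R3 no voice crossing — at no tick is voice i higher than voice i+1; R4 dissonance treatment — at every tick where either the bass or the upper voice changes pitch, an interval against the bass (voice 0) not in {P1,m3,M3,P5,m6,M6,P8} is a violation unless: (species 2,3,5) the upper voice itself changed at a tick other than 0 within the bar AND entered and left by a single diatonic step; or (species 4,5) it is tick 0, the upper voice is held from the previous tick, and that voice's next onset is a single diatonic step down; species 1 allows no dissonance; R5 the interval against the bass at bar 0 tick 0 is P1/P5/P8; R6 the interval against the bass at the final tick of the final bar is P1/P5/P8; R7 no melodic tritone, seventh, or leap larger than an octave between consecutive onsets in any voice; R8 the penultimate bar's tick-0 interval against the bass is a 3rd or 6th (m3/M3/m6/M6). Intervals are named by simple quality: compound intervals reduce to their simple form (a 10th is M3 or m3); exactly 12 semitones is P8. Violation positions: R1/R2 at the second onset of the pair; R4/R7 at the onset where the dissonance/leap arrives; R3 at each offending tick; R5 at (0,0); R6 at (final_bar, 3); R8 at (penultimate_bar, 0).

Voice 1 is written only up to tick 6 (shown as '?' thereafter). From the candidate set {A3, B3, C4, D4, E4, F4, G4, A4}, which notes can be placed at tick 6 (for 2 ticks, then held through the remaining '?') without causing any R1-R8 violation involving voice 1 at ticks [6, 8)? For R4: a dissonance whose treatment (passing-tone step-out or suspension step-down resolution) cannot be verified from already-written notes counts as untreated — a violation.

{A3, A4, C4, E4, F4}

A3: legal
B3: violates R4,R7
C4: legal
D4: violates R4
E4: legal
F4: legal
G4: violates R4
A4: legal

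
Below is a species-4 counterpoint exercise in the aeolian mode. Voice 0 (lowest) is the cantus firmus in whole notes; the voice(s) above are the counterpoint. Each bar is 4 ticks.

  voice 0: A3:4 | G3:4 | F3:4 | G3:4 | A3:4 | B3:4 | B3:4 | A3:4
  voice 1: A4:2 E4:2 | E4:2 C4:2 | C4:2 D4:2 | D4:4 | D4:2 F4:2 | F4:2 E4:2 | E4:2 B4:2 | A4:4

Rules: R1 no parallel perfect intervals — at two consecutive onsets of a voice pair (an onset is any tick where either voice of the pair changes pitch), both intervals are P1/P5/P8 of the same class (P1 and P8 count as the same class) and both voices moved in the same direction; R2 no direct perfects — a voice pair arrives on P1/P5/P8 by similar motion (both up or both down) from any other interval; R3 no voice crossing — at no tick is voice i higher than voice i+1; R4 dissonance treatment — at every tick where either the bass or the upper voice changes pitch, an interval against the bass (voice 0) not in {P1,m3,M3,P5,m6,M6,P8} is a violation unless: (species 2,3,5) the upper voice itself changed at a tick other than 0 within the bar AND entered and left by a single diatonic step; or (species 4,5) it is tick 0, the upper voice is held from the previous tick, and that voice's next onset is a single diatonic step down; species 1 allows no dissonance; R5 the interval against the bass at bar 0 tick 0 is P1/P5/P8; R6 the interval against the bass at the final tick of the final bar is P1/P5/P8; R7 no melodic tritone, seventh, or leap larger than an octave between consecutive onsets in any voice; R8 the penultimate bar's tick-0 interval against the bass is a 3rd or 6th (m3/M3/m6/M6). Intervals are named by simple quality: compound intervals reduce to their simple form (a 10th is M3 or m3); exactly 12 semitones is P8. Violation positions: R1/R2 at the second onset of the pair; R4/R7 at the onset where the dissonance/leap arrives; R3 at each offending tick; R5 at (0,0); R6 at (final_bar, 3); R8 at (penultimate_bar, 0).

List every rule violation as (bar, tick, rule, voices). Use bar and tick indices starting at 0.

bar 0: v0=A3 v1=A4 downbeat P8
bar 1: v0=G3 v1=E4 downbeat M6
bar 2: v0=F3 v1=C4 downbeat P5
bar 3: v0=G3 v1=D4 downbeat P5
bar 4: v0=A3 v1=D4 downbeat P4
bar 5: v0=B3 v1=F4 downbeat TT
bar 6: v0=B3 v1=E4 downbeat P4
bar 7: v0=A3 v1=A4 downbeat P8
  -> R4 @ bar 1 tick 2 v(0, 1): G3/C4 P4 untreated
  -> R4 @ bar 4 tick 0 v(0, 1): A3/D4 P4 untreated
  -> R4 @ bar 5 tick 2 v(0, 1): B3/E4 P4 untreated
  -> R8 @ bar 6 tick 0 v(0, 1): penult P4 not 3rd/6th
  -> R1 @ bar 7 tick 0 v(0, 1): B3/B4 P8 -> A3/A4 P8 similar

(1, 2, R4, (0, 1))
(4, 0, R4, (0, 1))
(5, 2, R4, (0, 1))
(6, 0, R8, (0, 1))
(7, 0, R1, (0, 1))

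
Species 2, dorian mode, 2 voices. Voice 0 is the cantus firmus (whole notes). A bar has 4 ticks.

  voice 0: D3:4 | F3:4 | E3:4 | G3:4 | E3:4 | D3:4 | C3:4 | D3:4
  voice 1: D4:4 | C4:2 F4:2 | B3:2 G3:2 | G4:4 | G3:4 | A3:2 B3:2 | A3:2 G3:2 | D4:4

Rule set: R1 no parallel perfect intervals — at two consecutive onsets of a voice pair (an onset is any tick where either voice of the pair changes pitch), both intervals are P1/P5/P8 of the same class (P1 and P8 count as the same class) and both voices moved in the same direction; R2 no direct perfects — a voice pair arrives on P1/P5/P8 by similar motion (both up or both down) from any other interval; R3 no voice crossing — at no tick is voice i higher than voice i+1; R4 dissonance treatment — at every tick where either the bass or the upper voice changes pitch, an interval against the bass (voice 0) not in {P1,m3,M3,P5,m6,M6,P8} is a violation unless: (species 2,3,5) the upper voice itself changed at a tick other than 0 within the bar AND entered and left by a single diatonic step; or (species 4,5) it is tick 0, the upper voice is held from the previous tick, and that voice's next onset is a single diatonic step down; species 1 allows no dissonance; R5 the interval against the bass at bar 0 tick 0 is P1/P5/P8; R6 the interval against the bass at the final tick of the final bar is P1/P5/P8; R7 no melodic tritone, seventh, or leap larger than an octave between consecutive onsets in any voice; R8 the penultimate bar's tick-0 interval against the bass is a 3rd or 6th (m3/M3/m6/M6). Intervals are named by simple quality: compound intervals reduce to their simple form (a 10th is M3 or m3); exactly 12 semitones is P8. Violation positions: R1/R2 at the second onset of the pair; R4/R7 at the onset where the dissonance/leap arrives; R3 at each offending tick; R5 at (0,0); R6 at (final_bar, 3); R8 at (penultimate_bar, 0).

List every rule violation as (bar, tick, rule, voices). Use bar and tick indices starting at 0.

bar 0: v0=D3 v1=D4 downbeat P8
bar 1: v0=F3 v1=C4 downbeat P5
bar 2: v0=E3 v1=B3 downbeat P5
bar 3: v0=G3 v1=G4 downbeat P8
bar 4: v0=E3 v1=G3 downbeat m3
bar 5: v0=D3 v1=A3 downbeat P5
bar 6: v0=C3 v1=A3 downbeat M6
bar 7: v0=D3 v1=D4 downbeat P8
  -> R2 @ bar 2 tick 0 v(0, 1): F3/F4 P8 -> E3/B3 P5 similar
  -> R7 @ bar 2 tick 0 v(1,): F4->B3 leap 6st
  -> R2 @ bar 3 tick 0 v(0, 1): E3/G3 m3 -> G3/G4 P8 similar
  -> R2 @ bar 7 tick 0 v(0, 1): C3/G3 P5 -> D3/D4 P8 similar

(2, 0, R2, (0, 1))
(2, 0, R7, (1,))
(3, 0, R2, (0, 1))
(7, 0, R2, (0, 1))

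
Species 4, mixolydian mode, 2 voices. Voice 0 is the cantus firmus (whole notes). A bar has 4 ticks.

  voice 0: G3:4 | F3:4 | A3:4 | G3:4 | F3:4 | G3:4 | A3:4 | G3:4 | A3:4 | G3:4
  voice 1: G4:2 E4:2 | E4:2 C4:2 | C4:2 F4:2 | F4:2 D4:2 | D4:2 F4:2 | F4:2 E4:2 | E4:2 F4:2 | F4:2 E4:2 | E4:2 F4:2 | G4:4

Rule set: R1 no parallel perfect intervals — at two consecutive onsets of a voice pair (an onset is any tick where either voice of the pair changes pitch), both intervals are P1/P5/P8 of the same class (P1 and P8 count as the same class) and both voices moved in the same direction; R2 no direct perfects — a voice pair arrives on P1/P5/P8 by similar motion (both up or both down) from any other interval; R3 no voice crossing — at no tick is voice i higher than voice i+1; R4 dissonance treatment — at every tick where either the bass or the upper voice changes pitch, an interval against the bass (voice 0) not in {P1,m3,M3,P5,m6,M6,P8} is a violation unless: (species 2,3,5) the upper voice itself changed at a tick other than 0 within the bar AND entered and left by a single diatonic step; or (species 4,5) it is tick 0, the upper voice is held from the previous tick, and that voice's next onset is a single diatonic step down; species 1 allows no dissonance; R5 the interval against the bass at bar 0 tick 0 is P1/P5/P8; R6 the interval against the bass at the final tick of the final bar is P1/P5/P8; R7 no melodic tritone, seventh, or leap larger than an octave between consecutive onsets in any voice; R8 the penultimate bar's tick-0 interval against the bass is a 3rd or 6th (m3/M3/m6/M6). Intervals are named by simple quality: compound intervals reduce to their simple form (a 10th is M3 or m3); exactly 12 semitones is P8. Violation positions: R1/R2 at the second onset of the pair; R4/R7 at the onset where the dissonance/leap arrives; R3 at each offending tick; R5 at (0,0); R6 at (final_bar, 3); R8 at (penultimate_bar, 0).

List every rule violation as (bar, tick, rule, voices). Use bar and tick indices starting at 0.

(1, 0, R4, (0, 1))
(3, 0, R4, (0, 1))
(8, 0, R8, (0, 1))

bar 0: v0=G3 v1=G4 downbeat P8
bar 1: v0=F3 v1=E4 downbeat M7
bar 2: v0=A3 v1=C4 downbeat m3
bar 3: v0=G3 v1=F4 downbeat m7
bar 4: v0=F3 v1=D4 downbeat M6
bar 5: v0=G3 v1=F4 downbeat m7
bar 6: v0=A3 v1=E4 downbeat P5
bar 7: v0=G3 v1=F4 downbeat m7
bar 8: v0=A3 v1=E4 downbeat P5
bar 9: v0=G3 v1=G4 downbeat P8
  -> R4 @ bar 1 tick 0 v(0, 1): F3/E4 M7 untreated
  -> R4 @ bar 3 tick 0 v(0, 1): G3/F4 m7 untreated
  -> R8 @ bar 8 tick 0 v(0, 1): penult P5 not 3rd/6th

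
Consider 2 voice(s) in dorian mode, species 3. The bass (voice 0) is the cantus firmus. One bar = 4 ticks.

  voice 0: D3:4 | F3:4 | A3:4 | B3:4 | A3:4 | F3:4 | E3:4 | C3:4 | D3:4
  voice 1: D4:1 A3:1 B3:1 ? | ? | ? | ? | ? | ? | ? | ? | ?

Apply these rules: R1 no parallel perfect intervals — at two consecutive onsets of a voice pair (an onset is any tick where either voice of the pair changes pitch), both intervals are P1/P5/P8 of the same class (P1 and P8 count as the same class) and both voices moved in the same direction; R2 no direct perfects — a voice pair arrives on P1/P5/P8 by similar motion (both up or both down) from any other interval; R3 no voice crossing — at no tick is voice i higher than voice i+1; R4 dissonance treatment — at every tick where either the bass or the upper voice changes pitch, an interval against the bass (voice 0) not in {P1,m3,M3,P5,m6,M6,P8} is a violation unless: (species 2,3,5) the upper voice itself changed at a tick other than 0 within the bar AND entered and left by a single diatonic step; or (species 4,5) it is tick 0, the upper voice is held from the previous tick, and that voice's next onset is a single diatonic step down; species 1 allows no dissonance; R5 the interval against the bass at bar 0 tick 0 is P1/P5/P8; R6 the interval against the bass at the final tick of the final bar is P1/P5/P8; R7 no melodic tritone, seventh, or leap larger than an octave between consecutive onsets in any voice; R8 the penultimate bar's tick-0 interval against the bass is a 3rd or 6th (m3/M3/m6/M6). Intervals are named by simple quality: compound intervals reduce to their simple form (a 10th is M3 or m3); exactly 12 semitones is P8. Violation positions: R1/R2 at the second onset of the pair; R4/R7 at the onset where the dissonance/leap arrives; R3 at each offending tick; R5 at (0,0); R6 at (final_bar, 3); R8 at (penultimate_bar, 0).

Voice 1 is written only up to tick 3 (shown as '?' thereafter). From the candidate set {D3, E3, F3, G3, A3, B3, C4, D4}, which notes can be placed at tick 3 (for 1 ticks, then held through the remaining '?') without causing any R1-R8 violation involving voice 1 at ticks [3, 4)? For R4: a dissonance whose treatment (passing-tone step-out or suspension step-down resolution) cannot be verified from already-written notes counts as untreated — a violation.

D3: legal
E3: violates R4
F3: violates R7
G3: violates R4
A3: legal
B3: legal
C4: violates R4
D4: legal

{A3, B3, D3, D4}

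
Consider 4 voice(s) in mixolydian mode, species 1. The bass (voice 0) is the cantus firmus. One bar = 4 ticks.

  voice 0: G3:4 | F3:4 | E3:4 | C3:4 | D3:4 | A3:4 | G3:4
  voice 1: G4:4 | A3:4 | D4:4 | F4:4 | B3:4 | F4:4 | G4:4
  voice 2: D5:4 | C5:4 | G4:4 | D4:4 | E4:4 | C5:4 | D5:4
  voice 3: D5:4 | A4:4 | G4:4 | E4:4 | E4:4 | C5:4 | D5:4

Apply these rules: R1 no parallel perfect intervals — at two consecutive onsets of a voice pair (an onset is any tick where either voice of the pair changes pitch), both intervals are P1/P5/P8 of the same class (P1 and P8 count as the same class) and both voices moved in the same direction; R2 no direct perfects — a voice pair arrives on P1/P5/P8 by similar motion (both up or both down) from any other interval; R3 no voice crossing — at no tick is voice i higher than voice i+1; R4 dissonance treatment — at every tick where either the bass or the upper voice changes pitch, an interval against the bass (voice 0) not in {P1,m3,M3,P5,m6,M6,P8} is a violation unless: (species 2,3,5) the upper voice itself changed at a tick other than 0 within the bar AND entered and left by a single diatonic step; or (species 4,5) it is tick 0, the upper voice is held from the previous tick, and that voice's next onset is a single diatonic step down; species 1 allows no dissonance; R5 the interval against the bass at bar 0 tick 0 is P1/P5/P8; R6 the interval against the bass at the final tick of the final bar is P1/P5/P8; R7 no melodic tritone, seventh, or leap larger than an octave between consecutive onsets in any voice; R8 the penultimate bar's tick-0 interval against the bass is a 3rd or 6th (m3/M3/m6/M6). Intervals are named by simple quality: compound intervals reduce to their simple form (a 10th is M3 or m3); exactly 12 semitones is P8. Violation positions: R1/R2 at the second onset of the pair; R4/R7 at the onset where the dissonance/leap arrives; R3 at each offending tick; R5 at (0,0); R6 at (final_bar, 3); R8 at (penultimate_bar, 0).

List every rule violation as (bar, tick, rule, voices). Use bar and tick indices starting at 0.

(1, 0, R1, (0, 2))
(1, 0, R2, (1, 3))
(1, 0, R3, (2, 3))
(1, 0, R7, (1,))
(1, 1, R3, (2, 3))
(1, 2, R3, (2, 3))
(1, 3, R3, (2, 3))
(2, 0, R2, (2, 3))
(2, 0, R4, (0, 1))
(3, 0, R3, (1, 2))
(3, 0, R4, (0, 1))
(3, 0, R4, (0, 2))
(3, 1, R3, (1, 2))
(3, 2, R3, (1, 2))
(3, 3, R3, (1, 2))
(4, 0, R4, (0, 2))
(4, 0, R4, (0, 3))
(4, 0, R7, (1,))
(5, 0, R1, (2, 3))
(5, 0, R2, (1, 2))
(5, 0, R2, (1, 3))
(5, 0, R7, (1,))
(6, 0, R1, (1, 2))
(6, 0, R1, (1, 3))
(6, 0, R1, (2, 3))

bar 0: v0=G3 v1=G4 v2=D5 v3=D5 downbeat P5
bar 1: v0=F3 v1=A3 v2=C5 v3=A4 downbeat M3
bar 2: v0=E3 v1=D4 v2=G4 v3=G4 downbeat m3
bar 3: v0=C3 v1=F4 v2=D4 v3=E4 downbeat M3
bar 4: v0=D3 v1=B3 v2=E4 v3=E4 downbeat M2
bar 5: v0=A3 v1=F4 v2=C5 v3=C5 downbeat m3
bar 6: v0=G3 v1=G4 v2=D5 v3=D5 downbeat P5
  -> R1 @ bar 1 tick 0 v(0, 2): G3/D5 P5 -> F3/C5 P5 similar
  -> R2 @ bar 1 tick 0 v(1, 3): G4/D5 P5 -> A3/A4 P8 similar
  -> R3 @ bar 1 tick 0 v(2, 3): C5 above A4
  -> R7 @ bar 1 tick 0 v(1,): G4->A3 leap 10st
  -> R3 @ bar 1 tick 1 v(2, 3): C5 above A4
  -> R3 @ bar 1 tick 2 v(2, 3): C5 above A4
  -> R3 @ bar 1 tick 3 v(2, 3): C5 above A4
  -> R2 @ bar 2 tick 0 v(2, 3): C5/A4 m3 -> G4/G4 P1 similar
  -> R4 @ bar 2 tick 0 v(0, 1): E3/D4 m7 untreated
  -> R3 @ bar 3 tick 0 v(1, 2): F4 above D4
  -> R4 @ bar 3 tick 0 v(0, 1): C3/F4 P4 untreated
  -> R4 @ bar 3 tick 0 v(0, 2): C3/D4 M2 untreated
  -> R3 @ bar 3 tick 1 v(1, 2): F4 above D4
  -> R3 @ bar 3 tick 2 v(1, 2): F4 above D4
  -> R3 @ bar 3 tick 3 v(1, 2): F4 above D4
  -> R4 @ bar 4 tick 0 v(0, 2): D3/E4 M2 untreated
  -> R4 @ bar 4 tick 0 v(0, 3): D3/E4 M2 untreated
  -> R7 @ bar 4 tick 0 v(1,): F4->B3 leap 6st
  -> R1 @ bar 5 tick 0 v(2, 3): E4/E4 P1 -> C5/C5 P1 similar
  -> R2 @ bar 5 tick 0 v(1, 2): B3/E4 P4 -> F4/C5 P5 similar
  -> R2 @ bar 5 tick 0 v(1, 3): B3/E4 P4 -> F4/C5 P5 similar
  -> R7 @ bar 5 tick 0 v(1,): B3->F4 leap 6st
  -> R1 @ bar 6 tick 0 v(1, 2): F4/C5 P5 -> G4/D5 P5 similar
  -> R1 @ bar 6 tick 0 v(1, 3): F4/C5 P5 -> G4/D5 P5 similar
  -> R1 @ bar 6 tick 0 v(2, 3): C5/C5 P1 -> D5/D5 P1 similar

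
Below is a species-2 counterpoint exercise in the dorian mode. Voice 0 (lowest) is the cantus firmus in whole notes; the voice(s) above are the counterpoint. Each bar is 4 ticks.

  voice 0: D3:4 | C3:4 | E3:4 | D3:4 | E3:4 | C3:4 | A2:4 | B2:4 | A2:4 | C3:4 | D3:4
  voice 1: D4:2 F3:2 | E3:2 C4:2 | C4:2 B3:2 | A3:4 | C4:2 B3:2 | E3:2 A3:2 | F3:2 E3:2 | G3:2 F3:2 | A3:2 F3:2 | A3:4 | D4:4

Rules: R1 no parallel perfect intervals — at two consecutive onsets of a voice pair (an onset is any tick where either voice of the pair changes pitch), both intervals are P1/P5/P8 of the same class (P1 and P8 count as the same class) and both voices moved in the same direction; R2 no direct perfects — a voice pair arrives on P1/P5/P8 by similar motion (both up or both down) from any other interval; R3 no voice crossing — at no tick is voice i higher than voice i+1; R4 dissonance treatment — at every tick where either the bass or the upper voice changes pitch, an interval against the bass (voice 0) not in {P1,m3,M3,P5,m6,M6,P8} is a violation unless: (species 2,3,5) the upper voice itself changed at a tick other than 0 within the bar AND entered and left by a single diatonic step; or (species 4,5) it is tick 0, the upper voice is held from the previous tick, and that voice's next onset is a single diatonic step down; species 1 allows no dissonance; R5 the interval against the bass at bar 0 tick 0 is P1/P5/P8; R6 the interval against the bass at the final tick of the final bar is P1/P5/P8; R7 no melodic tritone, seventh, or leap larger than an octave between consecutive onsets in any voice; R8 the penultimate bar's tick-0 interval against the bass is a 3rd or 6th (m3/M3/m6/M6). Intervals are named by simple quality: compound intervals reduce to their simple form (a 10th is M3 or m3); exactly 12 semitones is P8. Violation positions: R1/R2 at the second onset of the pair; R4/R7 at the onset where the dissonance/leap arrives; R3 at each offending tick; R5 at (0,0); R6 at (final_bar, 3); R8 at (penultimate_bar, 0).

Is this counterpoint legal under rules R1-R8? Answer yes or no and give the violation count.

bar 0: v0=D3 v1=D4 (P8)
bar 1: v0=C3 v1=E3 (M3)
bar 2: v0=E3 v1=C4 (m6)
bar 3: v0=D3 v1=A3 (P5)
bar 4: v0=E3 v1=C4 (m6)
bar 5: v0=C3 v1=E3 (M3)
bar 6: v0=A2 v1=F3 (m6)
bar 7: v0=B2 v1=G3 (m6)
bar 8: v0=A2 v1=A3 (P8)
bar 9: v0=C3 v1=A3 (M6)
bar 10: v0=D3 v1=D4 (P8)
  R1 @ bar3.0: E3/B3 P5 -> D3/A3 P5 similar
  R4 @ bar7.2: B2/F3 TT untreated
  R2 @ bar10.0: C3/A3 M6 -> D3/D4 P8 similar

No (3 violations)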